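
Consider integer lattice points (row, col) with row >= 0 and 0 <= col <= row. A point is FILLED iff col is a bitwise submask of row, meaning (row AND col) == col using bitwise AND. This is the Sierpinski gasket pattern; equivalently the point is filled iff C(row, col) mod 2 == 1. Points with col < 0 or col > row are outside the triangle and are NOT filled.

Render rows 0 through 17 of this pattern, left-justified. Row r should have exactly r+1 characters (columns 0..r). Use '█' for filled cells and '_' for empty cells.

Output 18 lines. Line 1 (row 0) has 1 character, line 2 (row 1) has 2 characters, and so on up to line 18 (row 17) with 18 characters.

Answer: █
██
█_█
████
█___█
██__██
█_█_█_█
████████
█_______█
██______██
█_█_____█_█
████____████
█___█___█___█
██__██__██__██
█_█_█_█_█_█_█_█
████████████████
█_______________█
██______________██

Derivation:
r0=0: █
r1=1: ██
r2=10: █_█
r3=11: ████
r4=100: █___█
r5=101: ██__██
r6=110: █_█_█_█
r7=111: ████████
r8=1000: █_______█
r9=1001: ██______██
r10=1010: █_█_____█_█
r11=1011: ████____████
r12=1100: █___█___█___█
r13=1101: ██__██__██__██
r14=1110: █_█_█_█_█_█_█_█
r15=1111: ████████████████
r16=10000: █_______________█
r17=10001: ██______________██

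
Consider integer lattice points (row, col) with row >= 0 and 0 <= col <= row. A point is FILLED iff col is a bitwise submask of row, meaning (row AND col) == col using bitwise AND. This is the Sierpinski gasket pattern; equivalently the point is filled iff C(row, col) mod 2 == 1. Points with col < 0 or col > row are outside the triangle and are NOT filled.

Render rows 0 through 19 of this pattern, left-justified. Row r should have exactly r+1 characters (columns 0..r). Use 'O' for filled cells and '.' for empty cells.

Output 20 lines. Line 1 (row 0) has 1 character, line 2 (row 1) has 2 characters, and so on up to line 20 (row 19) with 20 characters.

Answer: O
OO
O.O
OOOO
O...O
OO..OO
O.O.O.O
OOOOOOOO
O.......O
OO......OO
O.O.....O.O
OOOO....OOOO
O...O...O...O
OO..OO..OO..OO
O.O.O.O.O.O.O.O
OOOOOOOOOOOOOOOO
O...............O
OO..............OO
O.O.............O.O
OOOO............OOOO

Derivation:
r0=0: O
r1=1: OO
r2=10: O.O
r3=11: OOOO
r4=100: O...O
r5=101: OO..OO
r6=110: O.O.O.O
r7=111: OOOOOOOO
r8=1000: O.......O
r9=1001: OO......OO
r10=1010: O.O.....O.O
r11=1011: OOOO....OOOO
r12=1100: O...O...O...O
r13=1101: OO..OO..OO..OO
r14=1110: O.O.O.O.O.O.O.O
r15=1111: OOOOOOOOOOOOOOOO
r16=10000: O...............O
r17=10001: OO..............OO
r18=10010: O.O.............O.O
r19=10011: OOOO............OOOO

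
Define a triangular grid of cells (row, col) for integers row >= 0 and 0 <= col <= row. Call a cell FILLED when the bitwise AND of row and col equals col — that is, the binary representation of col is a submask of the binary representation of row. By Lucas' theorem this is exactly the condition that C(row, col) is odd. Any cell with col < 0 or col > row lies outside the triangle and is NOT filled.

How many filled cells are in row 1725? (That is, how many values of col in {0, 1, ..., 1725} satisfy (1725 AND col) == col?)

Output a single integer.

1725 in binary = 11010111101
popcount(1725) = number of 1-bits in 11010111101 = 8
A col c satisfies (1725 AND c) == c iff every set bit of c is also set in 1725; each of the 8 set bits of 1725 can independently be on or off in c.
count = 2^8 = 256

Answer: 256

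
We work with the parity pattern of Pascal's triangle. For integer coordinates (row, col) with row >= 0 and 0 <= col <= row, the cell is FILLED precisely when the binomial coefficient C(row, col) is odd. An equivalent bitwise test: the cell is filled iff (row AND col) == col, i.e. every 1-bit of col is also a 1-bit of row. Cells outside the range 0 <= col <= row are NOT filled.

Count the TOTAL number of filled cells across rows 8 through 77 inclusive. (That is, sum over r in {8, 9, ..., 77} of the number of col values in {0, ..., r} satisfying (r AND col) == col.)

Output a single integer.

r8=1000 pc1: +2 =2
r9=1001 pc2: +4 =6
r10=1010 pc2: +4 =10
r11=1011 pc3: +8 =18
r12=1100 pc2: +4 =22
r13=1101 pc3: +8 =30
r14=1110 pc3: +8 =38
r15=1111 pc4: +16 =54
r16=10000 pc1: +2 =56
r17=10001 pc2: +4 =60
r18=10010 pc2: +4 =64
r19=10011 pc3: +8 =72
r20=10100 pc2: +4 =76
r21=10101 pc3: +8 =84
r22=10110 pc3: +8 =92
r23=10111 pc4: +16 =108
r24=11000 pc2: +4 =112
r25=11001 pc3: +8 =120
r26=11010 pc3: +8 =128
r27=11011 pc4: +16 =144
r28=11100 pc3: +8 =152
r29=11101 pc4: +16 =168
r30=11110 pc4: +16 =184
r31=11111 pc5: +32 =216
r32=100000 pc1: +2 =218
r33=100001 pc2: +4 =222
r34=100010 pc2: +4 =226
r35=100011 pc3: +8 =234
r36=100100 pc2: +4 =238
r37=100101 pc3: +8 =246
r38=100110 pc3: +8 =254
r39=100111 pc4: +16 =270
r40=101000 pc2: +4 =274
r41=101001 pc3: +8 =282
r42=101010 pc3: +8 =290
r43=101011 pc4: +16 =306
r44=101100 pc3: +8 =314
r45=101101 pc4: +16 =330
r46=101110 pc4: +16 =346
r47=101111 pc5: +32 =378
r48=110000 pc2: +4 =382
r49=110001 pc3: +8 =390
r50=110010 pc3: +8 =398
r51=110011 pc4: +16 =414
r52=110100 pc3: +8 =422
r53=110101 pc4: +16 =438
r54=110110 pc4: +16 =454
r55=110111 pc5: +32 =486
r56=111000 pc3: +8 =494
r57=111001 pc4: +16 =510
r58=111010 pc4: +16 =526
r59=111011 pc5: +32 =558
r60=111100 pc4: +16 =574
r61=111101 pc5: +32 =606
r62=111110 pc5: +32 =638
r63=111111 pc6: +64 =702
r64=1000000 pc1: +2 =704
r65=1000001 pc2: +4 =708
r66=1000010 pc2: +4 =712
r67=1000011 pc3: +8 =720
r68=1000100 pc2: +4 =724
r69=1000101 pc3: +8 =732
r70=1000110 pc3: +8 =740
r71=1000111 pc4: +16 =756
r72=1001000 pc2: +4 =760
r73=1001001 pc3: +8 =768
r74=1001010 pc3: +8 =776
r75=1001011 pc4: +16 =792
r76=1001100 pc3: +8 =800
r77=1001101 pc4: +16 =816

Answer: 816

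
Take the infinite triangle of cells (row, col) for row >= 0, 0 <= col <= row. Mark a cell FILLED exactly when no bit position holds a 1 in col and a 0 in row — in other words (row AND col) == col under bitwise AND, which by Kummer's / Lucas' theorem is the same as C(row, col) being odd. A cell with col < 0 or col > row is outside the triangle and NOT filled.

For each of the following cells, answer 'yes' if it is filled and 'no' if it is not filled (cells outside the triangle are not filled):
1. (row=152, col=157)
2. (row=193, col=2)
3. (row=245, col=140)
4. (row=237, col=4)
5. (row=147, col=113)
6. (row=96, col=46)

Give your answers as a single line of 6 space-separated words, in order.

(152,157): col outside [0, 152] -> not filled
(193,2): row=0b11000001, col=0b10, row AND col = 0b0 = 0; 0 != 2 -> empty
(245,140): row=0b11110101, col=0b10001100, row AND col = 0b10000100 = 132; 132 != 140 -> empty
(237,4): row=0b11101101, col=0b100, row AND col = 0b100 = 4; 4 == 4 -> filled
(147,113): row=0b10010011, col=0b1110001, row AND col = 0b10001 = 17; 17 != 113 -> empty
(96,46): row=0b1100000, col=0b101110, row AND col = 0b100000 = 32; 32 != 46 -> empty

Answer: no no no yes no no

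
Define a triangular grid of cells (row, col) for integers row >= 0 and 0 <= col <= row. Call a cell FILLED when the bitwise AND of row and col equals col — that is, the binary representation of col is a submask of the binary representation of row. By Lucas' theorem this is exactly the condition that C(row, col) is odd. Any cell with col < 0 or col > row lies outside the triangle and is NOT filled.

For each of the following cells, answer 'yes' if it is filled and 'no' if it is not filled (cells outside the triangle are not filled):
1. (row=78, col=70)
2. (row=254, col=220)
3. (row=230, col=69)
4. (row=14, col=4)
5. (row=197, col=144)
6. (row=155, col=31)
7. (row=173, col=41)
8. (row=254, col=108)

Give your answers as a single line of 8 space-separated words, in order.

Answer: yes yes no yes no no yes yes

Derivation:
(78,70): row=0b1001110, col=0b1000110, row AND col = 0b1000110 = 70; 70 == 70 -> filled
(254,220): row=0b11111110, col=0b11011100, row AND col = 0b11011100 = 220; 220 == 220 -> filled
(230,69): row=0b11100110, col=0b1000101, row AND col = 0b1000100 = 68; 68 != 69 -> empty
(14,4): row=0b1110, col=0b100, row AND col = 0b100 = 4; 4 == 4 -> filled
(197,144): row=0b11000101, col=0b10010000, row AND col = 0b10000000 = 128; 128 != 144 -> empty
(155,31): row=0b10011011, col=0b11111, row AND col = 0b11011 = 27; 27 != 31 -> empty
(173,41): row=0b10101101, col=0b101001, row AND col = 0b101001 = 41; 41 == 41 -> filled
(254,108): row=0b11111110, col=0b1101100, row AND col = 0b1101100 = 108; 108 == 108 -> filled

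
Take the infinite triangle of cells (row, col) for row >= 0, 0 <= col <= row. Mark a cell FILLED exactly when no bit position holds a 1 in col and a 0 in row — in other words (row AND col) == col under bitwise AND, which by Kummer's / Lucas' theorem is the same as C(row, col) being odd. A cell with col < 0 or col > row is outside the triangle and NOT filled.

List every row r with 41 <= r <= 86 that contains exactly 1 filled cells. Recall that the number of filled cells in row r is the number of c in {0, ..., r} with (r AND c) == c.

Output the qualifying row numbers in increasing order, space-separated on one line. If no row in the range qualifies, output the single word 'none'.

Row r has 2^popcount(r) filled cells, so we need popcount(r) = log2(1) = 0.
Scan r = 41..86 and keep those with exactly 0 one-bits:
r=41=101001 popcount=3 -> skip
r=42=101010 popcount=3 -> skip
r=43=101011 popcount=4 -> skip
r=44=101100 popcount=3 -> skip
r=45=101101 popcount=4 -> skip
r=46=101110 popcount=4 -> skip
r=47=101111 popcount=5 -> skip
r=48=110000 popcount=2 -> skip
r=49=110001 popcount=3 -> skip
r=50=110010 popcount=3 -> skip
r=51=110011 popcount=4 -> skip
r=52=110100 popcount=3 -> skip
r=53=110101 popcount=4 -> skip
r=54=110110 popcount=4 -> skip
r=55=110111 popcount=5 -> skip
r=56=111000 popcount=3 -> skip
r=57=111001 popcount=4 -> skip
r=58=111010 popcount=4 -> skip
r=59=111011 popcount=5 -> skip
r=60=111100 popcount=4 -> skip
r=61=111101 popcount=5 -> skip
r=62=111110 popcount=5 -> skip
r=63=111111 popcount=6 -> skip
r=64=1000000 popcount=1 -> skip
r=65=1000001 popcount=2 -> skip
r=66=1000010 popcount=2 -> skip
r=67=1000011 popcount=3 -> skip
r=68=1000100 popcount=2 -> skip
r=69=1000101 popcount=3 -> skip
r=70=1000110 popcount=3 -> skip
r=71=1000111 popcount=4 -> skip
r=72=1001000 popcount=2 -> skip
r=73=1001001 popcount=3 -> skip
r=74=1001010 popcount=3 -> skip
r=75=1001011 popcount=4 -> skip
r=76=1001100 popcount=3 -> skip
r=77=1001101 popcount=4 -> skip
r=78=1001110 popcount=4 -> skip
r=79=1001111 popcount=5 -> skip
r=80=1010000 popcount=2 -> skip
r=81=1010001 popcount=3 -> skip
r=82=1010010 popcount=3 -> skip
r=83=1010011 popcount=4 -> skip
r=84=1010100 popcount=3 -> skip
r=85=1010101 popcount=4 -> skip
r=86=1010110 popcount=4 -> skip
Kept rows: none

Answer: none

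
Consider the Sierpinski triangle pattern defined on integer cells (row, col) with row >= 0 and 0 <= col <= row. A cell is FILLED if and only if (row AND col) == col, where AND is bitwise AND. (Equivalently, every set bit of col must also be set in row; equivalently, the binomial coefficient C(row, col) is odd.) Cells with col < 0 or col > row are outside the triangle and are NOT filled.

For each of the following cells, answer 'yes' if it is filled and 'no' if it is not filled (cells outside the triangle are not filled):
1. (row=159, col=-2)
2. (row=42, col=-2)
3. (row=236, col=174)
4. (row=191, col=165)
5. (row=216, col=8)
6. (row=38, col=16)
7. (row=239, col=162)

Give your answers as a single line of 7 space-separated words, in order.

Answer: no no no yes yes no yes

Derivation:
(159,-2): col outside [0, 159] -> not filled
(42,-2): col outside [0, 42] -> not filled
(236,174): row=0b11101100, col=0b10101110, row AND col = 0b10101100 = 172; 172 != 174 -> empty
(191,165): row=0b10111111, col=0b10100101, row AND col = 0b10100101 = 165; 165 == 165 -> filled
(216,8): row=0b11011000, col=0b1000, row AND col = 0b1000 = 8; 8 == 8 -> filled
(38,16): row=0b100110, col=0b10000, row AND col = 0b0 = 0; 0 != 16 -> empty
(239,162): row=0b11101111, col=0b10100010, row AND col = 0b10100010 = 162; 162 == 162 -> filled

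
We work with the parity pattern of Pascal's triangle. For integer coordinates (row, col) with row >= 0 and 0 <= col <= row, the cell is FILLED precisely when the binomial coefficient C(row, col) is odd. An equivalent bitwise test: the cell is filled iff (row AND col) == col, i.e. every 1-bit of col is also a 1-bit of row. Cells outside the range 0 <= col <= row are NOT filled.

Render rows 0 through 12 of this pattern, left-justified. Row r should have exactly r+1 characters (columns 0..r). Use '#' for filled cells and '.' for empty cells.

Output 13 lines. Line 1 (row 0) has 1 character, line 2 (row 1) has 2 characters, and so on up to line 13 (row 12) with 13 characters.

r0=0: #
r1=1: ##
r2=10: #.#
r3=11: ####
r4=100: #...#
r5=101: ##..##
r6=110: #.#.#.#
r7=111: ########
r8=1000: #.......#
r9=1001: ##......##
r10=1010: #.#.....#.#
r11=1011: ####....####
r12=1100: #...#...#...#

Answer: #
##
#.#
####
#...#
##..##
#.#.#.#
########
#.......#
##......##
#.#.....#.#
####....####
#...#...#...#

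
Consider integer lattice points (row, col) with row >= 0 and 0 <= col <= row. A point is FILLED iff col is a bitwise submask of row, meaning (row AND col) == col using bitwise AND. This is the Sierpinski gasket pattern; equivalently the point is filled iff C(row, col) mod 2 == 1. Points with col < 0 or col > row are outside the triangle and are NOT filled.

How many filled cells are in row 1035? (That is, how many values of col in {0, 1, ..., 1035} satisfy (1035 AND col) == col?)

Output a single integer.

1035 in binary = 10000001011
popcount(1035) = number of 1-bits in 10000001011 = 4
A col c satisfies (1035 AND c) == c iff every set bit of c is also set in 1035; each of the 4 set bits of 1035 can independently be on or off in c.
count = 2^4 = 16

Answer: 16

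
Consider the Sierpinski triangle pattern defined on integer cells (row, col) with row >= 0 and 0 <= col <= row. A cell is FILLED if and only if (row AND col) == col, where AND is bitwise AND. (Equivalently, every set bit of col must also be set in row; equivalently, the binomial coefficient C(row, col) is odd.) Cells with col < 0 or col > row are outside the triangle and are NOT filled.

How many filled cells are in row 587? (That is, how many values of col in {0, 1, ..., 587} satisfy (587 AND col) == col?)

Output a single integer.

587 in binary = 1001001011
popcount(587) = number of 1-bits in 1001001011 = 5
A col c satisfies (587 AND c) == c iff every set bit of c is also set in 587; each of the 5 set bits of 587 can independently be on or off in c.
count = 2^5 = 32

Answer: 32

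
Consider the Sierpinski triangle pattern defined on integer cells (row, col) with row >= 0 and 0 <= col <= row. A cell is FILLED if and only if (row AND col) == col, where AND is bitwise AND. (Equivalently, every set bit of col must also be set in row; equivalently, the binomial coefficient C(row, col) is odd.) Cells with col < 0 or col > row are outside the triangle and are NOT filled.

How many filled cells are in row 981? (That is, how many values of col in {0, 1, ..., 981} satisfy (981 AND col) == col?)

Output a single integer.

Answer: 128

Derivation:
981 in binary = 1111010101
popcount(981) = number of 1-bits in 1111010101 = 7
A col c satisfies (981 AND c) == c iff every set bit of c is also set in 981; each of the 7 set bits of 981 can independently be on or off in c.
count = 2^7 = 128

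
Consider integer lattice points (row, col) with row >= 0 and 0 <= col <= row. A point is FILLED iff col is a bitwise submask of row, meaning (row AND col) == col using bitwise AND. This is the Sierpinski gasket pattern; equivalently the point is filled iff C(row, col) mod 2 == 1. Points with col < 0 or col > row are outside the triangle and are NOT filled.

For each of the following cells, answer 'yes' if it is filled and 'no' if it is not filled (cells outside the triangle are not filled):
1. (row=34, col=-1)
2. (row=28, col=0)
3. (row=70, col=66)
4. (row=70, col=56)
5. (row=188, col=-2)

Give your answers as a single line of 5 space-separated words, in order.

Answer: no yes yes no no

Derivation:
(34,-1): col outside [0, 34] -> not filled
(28,0): row=0b11100, col=0b0, row AND col = 0b0 = 0; 0 == 0 -> filled
(70,66): row=0b1000110, col=0b1000010, row AND col = 0b1000010 = 66; 66 == 66 -> filled
(70,56): row=0b1000110, col=0b111000, row AND col = 0b0 = 0; 0 != 56 -> empty
(188,-2): col outside [0, 188] -> not filled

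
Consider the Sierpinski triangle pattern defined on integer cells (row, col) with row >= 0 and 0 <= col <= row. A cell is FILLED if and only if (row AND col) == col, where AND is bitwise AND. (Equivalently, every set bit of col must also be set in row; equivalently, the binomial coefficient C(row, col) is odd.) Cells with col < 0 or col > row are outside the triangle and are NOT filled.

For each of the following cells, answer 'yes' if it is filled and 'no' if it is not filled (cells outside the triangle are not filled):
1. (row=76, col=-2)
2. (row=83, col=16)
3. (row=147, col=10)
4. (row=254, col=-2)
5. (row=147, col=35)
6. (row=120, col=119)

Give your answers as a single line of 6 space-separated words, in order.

(76,-2): col outside [0, 76] -> not filled
(83,16): row=0b1010011, col=0b10000, row AND col = 0b10000 = 16; 16 == 16 -> filled
(147,10): row=0b10010011, col=0b1010, row AND col = 0b10 = 2; 2 != 10 -> empty
(254,-2): col outside [0, 254] -> not filled
(147,35): row=0b10010011, col=0b100011, row AND col = 0b11 = 3; 3 != 35 -> empty
(120,119): row=0b1111000, col=0b1110111, row AND col = 0b1110000 = 112; 112 != 119 -> empty

Answer: no yes no no no no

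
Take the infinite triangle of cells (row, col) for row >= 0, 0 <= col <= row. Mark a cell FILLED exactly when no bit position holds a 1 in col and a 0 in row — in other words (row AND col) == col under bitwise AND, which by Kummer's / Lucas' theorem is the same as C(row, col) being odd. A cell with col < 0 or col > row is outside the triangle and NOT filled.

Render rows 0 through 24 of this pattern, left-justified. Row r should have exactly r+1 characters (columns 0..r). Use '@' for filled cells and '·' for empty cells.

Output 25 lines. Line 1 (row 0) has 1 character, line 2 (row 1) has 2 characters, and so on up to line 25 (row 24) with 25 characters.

r0=0: @
r1=1: @@
r2=10: @·@
r3=11: @@@@
r4=100: @···@
r5=101: @@··@@
r6=110: @·@·@·@
r7=111: @@@@@@@@
r8=1000: @·······@
r9=1001: @@······@@
r10=1010: @·@·····@·@
r11=1011: @@@@····@@@@
r12=1100: @···@···@···@
r13=1101: @@··@@··@@··@@
r14=1110: @·@·@·@·@·@·@·@
r15=1111: @@@@@@@@@@@@@@@@
r16=10000: @···············@
r17=10001: @@··············@@
r18=10010: @·@·············@·@
r19=10011: @@@@············@@@@
r20=10100: @···@···········@···@
r21=10101: @@··@@··········@@··@@
r22=10110: @·@·@·@·········@·@·@·@
r23=10111: @@@@@@@@········@@@@@@@@
r24=11000: @·······@·······@·······@

Answer: @
@@
@·@
@@@@
@···@
@@··@@
@·@·@·@
@@@@@@@@
@·······@
@@······@@
@·@·····@·@
@@@@····@@@@
@···@···@···@
@@··@@··@@··@@
@·@·@·@·@·@·@·@
@@@@@@@@@@@@@@@@
@···············@
@@··············@@
@·@·············@·@
@@@@············@@@@
@···@···········@···@
@@··@@··········@@··@@
@·@·@·@·········@·@·@·@
@@@@@@@@········@@@@@@@@
@·······@·······@·······@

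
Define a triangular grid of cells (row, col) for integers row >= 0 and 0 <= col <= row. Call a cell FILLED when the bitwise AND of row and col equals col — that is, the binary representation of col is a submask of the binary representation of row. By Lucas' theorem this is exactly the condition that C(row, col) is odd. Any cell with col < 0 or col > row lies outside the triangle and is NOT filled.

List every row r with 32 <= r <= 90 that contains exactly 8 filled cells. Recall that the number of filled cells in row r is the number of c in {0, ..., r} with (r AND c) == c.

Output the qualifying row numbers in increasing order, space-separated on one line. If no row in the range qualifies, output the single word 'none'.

Answer: 35 37 38 41 42 44 49 50 52 56 67 69 70 73 74 76 81 82 84 88

Derivation:
Row r has 2^popcount(r) filled cells, so we need popcount(r) = log2(8) = 3.
Scan r = 32..90 and keep those with exactly 3 one-bits:
r=32=100000 popcount=1 -> skip
r=33=100001 popcount=2 -> skip
r=34=100010 popcount=2 -> skip
r=35=100011 popcount=3 -> KEEP
r=36=100100 popcount=2 -> skip
r=37=100101 popcount=3 -> KEEP
r=38=100110 popcount=3 -> KEEP
r=39=100111 popcount=4 -> skip
r=40=101000 popcount=2 -> skip
r=41=101001 popcount=3 -> KEEP
r=42=101010 popcount=3 -> KEEP
r=43=101011 popcount=4 -> skip
r=44=101100 popcount=3 -> KEEP
r=45=101101 popcount=4 -> skip
r=46=101110 popcount=4 -> skip
r=47=101111 popcount=5 -> skip
r=48=110000 popcount=2 -> skip
r=49=110001 popcount=3 -> KEEP
r=50=110010 popcount=3 -> KEEP
r=51=110011 popcount=4 -> skip
r=52=110100 popcount=3 -> KEEP
r=53=110101 popcount=4 -> skip
r=54=110110 popcount=4 -> skip
r=55=110111 popcount=5 -> skip
r=56=111000 popcount=3 -> KEEP
r=57=111001 popcount=4 -> skip
r=58=111010 popcount=4 -> skip
r=59=111011 popcount=5 -> skip
r=60=111100 popcount=4 -> skip
r=61=111101 popcount=5 -> skip
r=62=111110 popcount=5 -> skip
r=63=111111 popcount=6 -> skip
r=64=1000000 popcount=1 -> skip
r=65=1000001 popcount=2 -> skip
r=66=1000010 popcount=2 -> skip
r=67=1000011 popcount=3 -> KEEP
r=68=1000100 popcount=2 -> skip
r=69=1000101 popcount=3 -> KEEP
r=70=1000110 popcount=3 -> KEEP
r=71=1000111 popcount=4 -> skip
r=72=1001000 popcount=2 -> skip
r=73=1001001 popcount=3 -> KEEP
r=74=1001010 popcount=3 -> KEEP
r=75=1001011 popcount=4 -> skip
r=76=1001100 popcount=3 -> KEEP
r=77=1001101 popcount=4 -> skip
r=78=1001110 popcount=4 -> skip
r=79=1001111 popcount=5 -> skip
r=80=1010000 popcount=2 -> skip
r=81=1010001 popcount=3 -> KEEP
r=82=1010010 popcount=3 -> KEEP
r=83=1010011 popcount=4 -> skip
r=84=1010100 popcount=3 -> KEEP
r=85=1010101 popcount=4 -> skip
r=86=1010110 popcount=4 -> skip
r=87=1010111 popcount=5 -> skip
r=88=1011000 popcount=3 -> KEEP
r=89=1011001 popcount=4 -> skip
r=90=1011010 popcount=4 -> skip
Kept rows: 35 37 38 41 42 44 49 50 52 56 67 69 70 73 74 76 81 82 84 88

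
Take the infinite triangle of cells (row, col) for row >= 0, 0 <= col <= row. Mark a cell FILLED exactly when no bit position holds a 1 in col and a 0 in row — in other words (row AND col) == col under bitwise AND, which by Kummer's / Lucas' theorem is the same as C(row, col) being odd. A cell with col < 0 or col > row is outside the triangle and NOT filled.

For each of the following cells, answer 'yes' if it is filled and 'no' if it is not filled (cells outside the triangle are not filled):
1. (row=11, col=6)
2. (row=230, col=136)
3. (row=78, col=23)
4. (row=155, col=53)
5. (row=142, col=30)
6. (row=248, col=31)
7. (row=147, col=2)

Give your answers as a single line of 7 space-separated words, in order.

Answer: no no no no no no yes

Derivation:
(11,6): row=0b1011, col=0b110, row AND col = 0b10 = 2; 2 != 6 -> empty
(230,136): row=0b11100110, col=0b10001000, row AND col = 0b10000000 = 128; 128 != 136 -> empty
(78,23): row=0b1001110, col=0b10111, row AND col = 0b110 = 6; 6 != 23 -> empty
(155,53): row=0b10011011, col=0b110101, row AND col = 0b10001 = 17; 17 != 53 -> empty
(142,30): row=0b10001110, col=0b11110, row AND col = 0b1110 = 14; 14 != 30 -> empty
(248,31): row=0b11111000, col=0b11111, row AND col = 0b11000 = 24; 24 != 31 -> empty
(147,2): row=0b10010011, col=0b10, row AND col = 0b10 = 2; 2 == 2 -> filled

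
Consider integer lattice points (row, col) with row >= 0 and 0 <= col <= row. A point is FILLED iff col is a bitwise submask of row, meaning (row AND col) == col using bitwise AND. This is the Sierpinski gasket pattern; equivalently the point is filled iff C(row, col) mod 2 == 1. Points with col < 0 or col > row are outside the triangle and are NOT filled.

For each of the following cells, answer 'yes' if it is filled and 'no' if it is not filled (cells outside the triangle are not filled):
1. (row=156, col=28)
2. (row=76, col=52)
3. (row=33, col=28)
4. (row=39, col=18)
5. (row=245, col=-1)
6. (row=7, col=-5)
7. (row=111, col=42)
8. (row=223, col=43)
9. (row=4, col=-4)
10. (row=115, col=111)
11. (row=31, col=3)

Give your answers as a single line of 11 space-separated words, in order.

Answer: yes no no no no no yes no no no yes

Derivation:
(156,28): row=0b10011100, col=0b11100, row AND col = 0b11100 = 28; 28 == 28 -> filled
(76,52): row=0b1001100, col=0b110100, row AND col = 0b100 = 4; 4 != 52 -> empty
(33,28): row=0b100001, col=0b11100, row AND col = 0b0 = 0; 0 != 28 -> empty
(39,18): row=0b100111, col=0b10010, row AND col = 0b10 = 2; 2 != 18 -> empty
(245,-1): col outside [0, 245] -> not filled
(7,-5): col outside [0, 7] -> not filled
(111,42): row=0b1101111, col=0b101010, row AND col = 0b101010 = 42; 42 == 42 -> filled
(223,43): row=0b11011111, col=0b101011, row AND col = 0b1011 = 11; 11 != 43 -> empty
(4,-4): col outside [0, 4] -> not filled
(115,111): row=0b1110011, col=0b1101111, row AND col = 0b1100011 = 99; 99 != 111 -> empty
(31,3): row=0b11111, col=0b11, row AND col = 0b11 = 3; 3 == 3 -> filled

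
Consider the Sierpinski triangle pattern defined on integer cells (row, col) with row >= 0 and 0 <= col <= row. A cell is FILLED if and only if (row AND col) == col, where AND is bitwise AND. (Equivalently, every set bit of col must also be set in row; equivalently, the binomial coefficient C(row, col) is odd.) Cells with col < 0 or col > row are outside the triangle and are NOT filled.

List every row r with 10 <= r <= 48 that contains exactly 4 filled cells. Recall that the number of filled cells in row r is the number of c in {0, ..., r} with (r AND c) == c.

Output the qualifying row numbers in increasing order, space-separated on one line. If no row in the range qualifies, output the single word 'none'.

Row r has 2^popcount(r) filled cells, so we need popcount(r) = log2(4) = 2.
Scan r = 10..48 and keep those with exactly 2 one-bits:
r=10=1010 popcount=2 -> KEEP
r=11=1011 popcount=3 -> skip
r=12=1100 popcount=2 -> KEEP
r=13=1101 popcount=3 -> skip
r=14=1110 popcount=3 -> skip
r=15=1111 popcount=4 -> skip
r=16=10000 popcount=1 -> skip
r=17=10001 popcount=2 -> KEEP
r=18=10010 popcount=2 -> KEEP
r=19=10011 popcount=3 -> skip
r=20=10100 popcount=2 -> KEEP
r=21=10101 popcount=3 -> skip
r=22=10110 popcount=3 -> skip
r=23=10111 popcount=4 -> skip
r=24=11000 popcount=2 -> KEEP
r=25=11001 popcount=3 -> skip
r=26=11010 popcount=3 -> skip
r=27=11011 popcount=4 -> skip
r=28=11100 popcount=3 -> skip
r=29=11101 popcount=4 -> skip
r=30=11110 popcount=4 -> skip
r=31=11111 popcount=5 -> skip
r=32=100000 popcount=1 -> skip
r=33=100001 popcount=2 -> KEEP
r=34=100010 popcount=2 -> KEEP
r=35=100011 popcount=3 -> skip
r=36=100100 popcount=2 -> KEEP
r=37=100101 popcount=3 -> skip
r=38=100110 popcount=3 -> skip
r=39=100111 popcount=4 -> skip
r=40=101000 popcount=2 -> KEEP
r=41=101001 popcount=3 -> skip
r=42=101010 popcount=3 -> skip
r=43=101011 popcount=4 -> skip
r=44=101100 popcount=3 -> skip
r=45=101101 popcount=4 -> skip
r=46=101110 popcount=4 -> skip
r=47=101111 popcount=5 -> skip
r=48=110000 popcount=2 -> KEEP
Kept rows: 10 12 17 18 20 24 33 34 36 40 48

Answer: 10 12 17 18 20 24 33 34 36 40 48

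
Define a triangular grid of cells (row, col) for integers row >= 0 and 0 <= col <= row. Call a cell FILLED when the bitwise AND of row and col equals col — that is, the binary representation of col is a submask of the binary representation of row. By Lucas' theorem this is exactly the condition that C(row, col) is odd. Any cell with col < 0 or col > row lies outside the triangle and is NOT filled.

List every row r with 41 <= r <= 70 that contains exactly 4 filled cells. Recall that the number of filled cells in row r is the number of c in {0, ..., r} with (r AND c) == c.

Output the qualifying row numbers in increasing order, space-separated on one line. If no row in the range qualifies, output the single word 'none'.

Answer: 48 65 66 68

Derivation:
Row r has 2^popcount(r) filled cells, so we need popcount(r) = log2(4) = 2.
Scan r = 41..70 and keep those with exactly 2 one-bits:
r=41=101001 popcount=3 -> skip
r=42=101010 popcount=3 -> skip
r=43=101011 popcount=4 -> skip
r=44=101100 popcount=3 -> skip
r=45=101101 popcount=4 -> skip
r=46=101110 popcount=4 -> skip
r=47=101111 popcount=5 -> skip
r=48=110000 popcount=2 -> KEEP
r=49=110001 popcount=3 -> skip
r=50=110010 popcount=3 -> skip
r=51=110011 popcount=4 -> skip
r=52=110100 popcount=3 -> skip
r=53=110101 popcount=4 -> skip
r=54=110110 popcount=4 -> skip
r=55=110111 popcount=5 -> skip
r=56=111000 popcount=3 -> skip
r=57=111001 popcount=4 -> skip
r=58=111010 popcount=4 -> skip
r=59=111011 popcount=5 -> skip
r=60=111100 popcount=4 -> skip
r=61=111101 popcount=5 -> skip
r=62=111110 popcount=5 -> skip
r=63=111111 popcount=6 -> skip
r=64=1000000 popcount=1 -> skip
r=65=1000001 popcount=2 -> KEEP
r=66=1000010 popcount=2 -> KEEP
r=67=1000011 popcount=3 -> skip
r=68=1000100 popcount=2 -> KEEP
r=69=1000101 popcount=3 -> skip
r=70=1000110 popcount=3 -> skip
Kept rows: 48 65 66 68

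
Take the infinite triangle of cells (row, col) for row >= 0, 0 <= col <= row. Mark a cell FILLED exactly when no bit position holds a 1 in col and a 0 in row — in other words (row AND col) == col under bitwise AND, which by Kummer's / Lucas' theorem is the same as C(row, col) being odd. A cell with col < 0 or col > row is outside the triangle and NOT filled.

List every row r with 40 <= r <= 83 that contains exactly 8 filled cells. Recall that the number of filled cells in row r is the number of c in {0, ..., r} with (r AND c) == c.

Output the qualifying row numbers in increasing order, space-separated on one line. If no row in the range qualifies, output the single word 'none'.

Row r has 2^popcount(r) filled cells, so we need popcount(r) = log2(8) = 3.
Scan r = 40..83 and keep those with exactly 3 one-bits:
r=40=101000 popcount=2 -> skip
r=41=101001 popcount=3 -> KEEP
r=42=101010 popcount=3 -> KEEP
r=43=101011 popcount=4 -> skip
r=44=101100 popcount=3 -> KEEP
r=45=101101 popcount=4 -> skip
r=46=101110 popcount=4 -> skip
r=47=101111 popcount=5 -> skip
r=48=110000 popcount=2 -> skip
r=49=110001 popcount=3 -> KEEP
r=50=110010 popcount=3 -> KEEP
r=51=110011 popcount=4 -> skip
r=52=110100 popcount=3 -> KEEP
r=53=110101 popcount=4 -> skip
r=54=110110 popcount=4 -> skip
r=55=110111 popcount=5 -> skip
r=56=111000 popcount=3 -> KEEP
r=57=111001 popcount=4 -> skip
r=58=111010 popcount=4 -> skip
r=59=111011 popcount=5 -> skip
r=60=111100 popcount=4 -> skip
r=61=111101 popcount=5 -> skip
r=62=111110 popcount=5 -> skip
r=63=111111 popcount=6 -> skip
r=64=1000000 popcount=1 -> skip
r=65=1000001 popcount=2 -> skip
r=66=1000010 popcount=2 -> skip
r=67=1000011 popcount=3 -> KEEP
r=68=1000100 popcount=2 -> skip
r=69=1000101 popcount=3 -> KEEP
r=70=1000110 popcount=3 -> KEEP
r=71=1000111 popcount=4 -> skip
r=72=1001000 popcount=2 -> skip
r=73=1001001 popcount=3 -> KEEP
r=74=1001010 popcount=3 -> KEEP
r=75=1001011 popcount=4 -> skip
r=76=1001100 popcount=3 -> KEEP
r=77=1001101 popcount=4 -> skip
r=78=1001110 popcount=4 -> skip
r=79=1001111 popcount=5 -> skip
r=80=1010000 popcount=2 -> skip
r=81=1010001 popcount=3 -> KEEP
r=82=1010010 popcount=3 -> KEEP
r=83=1010011 popcount=4 -> skip
Kept rows: 41 42 44 49 50 52 56 67 69 70 73 74 76 81 82

Answer: 41 42 44 49 50 52 56 67 69 70 73 74 76 81 82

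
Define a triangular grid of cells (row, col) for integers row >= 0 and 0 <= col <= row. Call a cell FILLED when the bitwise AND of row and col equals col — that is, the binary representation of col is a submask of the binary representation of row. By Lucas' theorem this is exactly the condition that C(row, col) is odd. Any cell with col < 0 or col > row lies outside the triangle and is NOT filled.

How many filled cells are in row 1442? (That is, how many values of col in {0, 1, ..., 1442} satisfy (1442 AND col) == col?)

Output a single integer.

Answer: 32

Derivation:
1442 in binary = 10110100010
popcount(1442) = number of 1-bits in 10110100010 = 5
A col c satisfies (1442 AND c) == c iff every set bit of c is also set in 1442; each of the 5 set bits of 1442 can independently be on or off in c.
count = 2^5 = 32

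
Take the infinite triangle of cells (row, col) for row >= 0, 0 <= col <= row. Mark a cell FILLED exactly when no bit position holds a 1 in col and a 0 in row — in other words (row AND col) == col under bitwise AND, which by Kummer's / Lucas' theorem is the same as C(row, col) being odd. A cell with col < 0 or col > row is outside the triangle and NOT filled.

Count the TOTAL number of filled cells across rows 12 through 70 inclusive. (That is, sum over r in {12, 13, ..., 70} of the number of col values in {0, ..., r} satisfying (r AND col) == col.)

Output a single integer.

r12=1100 pc2: +4 =4
r13=1101 pc3: +8 =12
r14=1110 pc3: +8 =20
r15=1111 pc4: +16 =36
r16=10000 pc1: +2 =38
r17=10001 pc2: +4 =42
r18=10010 pc2: +4 =46
r19=10011 pc3: +8 =54
r20=10100 pc2: +4 =58
r21=10101 pc3: +8 =66
r22=10110 pc3: +8 =74
r23=10111 pc4: +16 =90
r24=11000 pc2: +4 =94
r25=11001 pc3: +8 =102
r26=11010 pc3: +8 =110
r27=11011 pc4: +16 =126
r28=11100 pc3: +8 =134
r29=11101 pc4: +16 =150
r30=11110 pc4: +16 =166
r31=11111 pc5: +32 =198
r32=100000 pc1: +2 =200
r33=100001 pc2: +4 =204
r34=100010 pc2: +4 =208
r35=100011 pc3: +8 =216
r36=100100 pc2: +4 =220
r37=100101 pc3: +8 =228
r38=100110 pc3: +8 =236
r39=100111 pc4: +16 =252
r40=101000 pc2: +4 =256
r41=101001 pc3: +8 =264
r42=101010 pc3: +8 =272
r43=101011 pc4: +16 =288
r44=101100 pc3: +8 =296
r45=101101 pc4: +16 =312
r46=101110 pc4: +16 =328
r47=101111 pc5: +32 =360
r48=110000 pc2: +4 =364
r49=110001 pc3: +8 =372
r50=110010 pc3: +8 =380
r51=110011 pc4: +16 =396
r52=110100 pc3: +8 =404
r53=110101 pc4: +16 =420
r54=110110 pc4: +16 =436
r55=110111 pc5: +32 =468
r56=111000 pc3: +8 =476
r57=111001 pc4: +16 =492
r58=111010 pc4: +16 =508
r59=111011 pc5: +32 =540
r60=111100 pc4: +16 =556
r61=111101 pc5: +32 =588
r62=111110 pc5: +32 =620
r63=111111 pc6: +64 =684
r64=1000000 pc1: +2 =686
r65=1000001 pc2: +4 =690
r66=1000010 pc2: +4 =694
r67=1000011 pc3: +8 =702
r68=1000100 pc2: +4 =706
r69=1000101 pc3: +8 =714
r70=1000110 pc3: +8 =722

Answer: 722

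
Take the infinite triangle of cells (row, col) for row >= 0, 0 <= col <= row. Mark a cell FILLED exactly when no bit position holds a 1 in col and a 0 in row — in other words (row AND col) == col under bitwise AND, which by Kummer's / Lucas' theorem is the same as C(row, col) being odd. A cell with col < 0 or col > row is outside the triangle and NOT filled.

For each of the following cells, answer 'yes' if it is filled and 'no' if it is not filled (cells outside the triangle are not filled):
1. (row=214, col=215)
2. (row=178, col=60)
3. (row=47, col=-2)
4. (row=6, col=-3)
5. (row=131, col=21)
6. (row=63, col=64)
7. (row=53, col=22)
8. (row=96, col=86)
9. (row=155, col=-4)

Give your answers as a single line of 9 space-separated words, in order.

Answer: no no no no no no no no no

Derivation:
(214,215): col outside [0, 214] -> not filled
(178,60): row=0b10110010, col=0b111100, row AND col = 0b110000 = 48; 48 != 60 -> empty
(47,-2): col outside [0, 47] -> not filled
(6,-3): col outside [0, 6] -> not filled
(131,21): row=0b10000011, col=0b10101, row AND col = 0b1 = 1; 1 != 21 -> empty
(63,64): col outside [0, 63] -> not filled
(53,22): row=0b110101, col=0b10110, row AND col = 0b10100 = 20; 20 != 22 -> empty
(96,86): row=0b1100000, col=0b1010110, row AND col = 0b1000000 = 64; 64 != 86 -> empty
(155,-4): col outside [0, 155] -> not filled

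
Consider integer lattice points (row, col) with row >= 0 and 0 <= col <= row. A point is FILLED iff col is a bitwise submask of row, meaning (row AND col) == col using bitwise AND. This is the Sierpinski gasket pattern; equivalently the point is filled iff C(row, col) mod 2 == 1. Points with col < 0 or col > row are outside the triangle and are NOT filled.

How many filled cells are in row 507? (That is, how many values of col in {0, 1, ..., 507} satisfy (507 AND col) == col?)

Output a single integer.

Answer: 256

Derivation:
507 in binary = 111111011
popcount(507) = number of 1-bits in 111111011 = 8
A col c satisfies (507 AND c) == c iff every set bit of c is also set in 507; each of the 8 set bits of 507 can independently be on or off in c.
count = 2^8 = 256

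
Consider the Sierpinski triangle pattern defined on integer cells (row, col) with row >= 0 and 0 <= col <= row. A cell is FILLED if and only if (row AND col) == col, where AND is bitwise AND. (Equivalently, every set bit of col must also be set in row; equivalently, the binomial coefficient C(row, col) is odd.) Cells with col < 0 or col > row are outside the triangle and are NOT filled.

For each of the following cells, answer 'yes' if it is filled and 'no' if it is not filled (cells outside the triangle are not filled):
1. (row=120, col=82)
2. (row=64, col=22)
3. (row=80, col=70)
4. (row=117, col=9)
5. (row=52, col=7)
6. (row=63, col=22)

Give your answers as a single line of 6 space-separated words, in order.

Answer: no no no no no yes

Derivation:
(120,82): row=0b1111000, col=0b1010010, row AND col = 0b1010000 = 80; 80 != 82 -> empty
(64,22): row=0b1000000, col=0b10110, row AND col = 0b0 = 0; 0 != 22 -> empty
(80,70): row=0b1010000, col=0b1000110, row AND col = 0b1000000 = 64; 64 != 70 -> empty
(117,9): row=0b1110101, col=0b1001, row AND col = 0b1 = 1; 1 != 9 -> empty
(52,7): row=0b110100, col=0b111, row AND col = 0b100 = 4; 4 != 7 -> empty
(63,22): row=0b111111, col=0b10110, row AND col = 0b10110 = 22; 22 == 22 -> filled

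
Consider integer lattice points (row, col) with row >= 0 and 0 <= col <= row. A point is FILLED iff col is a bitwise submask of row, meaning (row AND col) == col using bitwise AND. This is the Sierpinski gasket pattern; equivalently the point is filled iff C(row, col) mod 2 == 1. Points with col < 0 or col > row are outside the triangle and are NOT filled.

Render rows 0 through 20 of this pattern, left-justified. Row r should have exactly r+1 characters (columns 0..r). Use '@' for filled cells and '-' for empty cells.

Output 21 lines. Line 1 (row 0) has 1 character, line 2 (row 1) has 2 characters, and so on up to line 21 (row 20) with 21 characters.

Answer: @
@@
@-@
@@@@
@---@
@@--@@
@-@-@-@
@@@@@@@@
@-------@
@@------@@
@-@-----@-@
@@@@----@@@@
@---@---@---@
@@--@@--@@--@@
@-@-@-@-@-@-@-@
@@@@@@@@@@@@@@@@
@---------------@
@@--------------@@
@-@-------------@-@
@@@@------------@@@@
@---@-----------@---@

Derivation:
r0=0: @
r1=1: @@
r2=10: @-@
r3=11: @@@@
r4=100: @---@
r5=101: @@--@@
r6=110: @-@-@-@
r7=111: @@@@@@@@
r8=1000: @-------@
r9=1001: @@------@@
r10=1010: @-@-----@-@
r11=1011: @@@@----@@@@
r12=1100: @---@---@---@
r13=1101: @@--@@--@@--@@
r14=1110: @-@-@-@-@-@-@-@
r15=1111: @@@@@@@@@@@@@@@@
r16=10000: @---------------@
r17=10001: @@--------------@@
r18=10010: @-@-------------@-@
r19=10011: @@@@------------@@@@
r20=10100: @---@-----------@---@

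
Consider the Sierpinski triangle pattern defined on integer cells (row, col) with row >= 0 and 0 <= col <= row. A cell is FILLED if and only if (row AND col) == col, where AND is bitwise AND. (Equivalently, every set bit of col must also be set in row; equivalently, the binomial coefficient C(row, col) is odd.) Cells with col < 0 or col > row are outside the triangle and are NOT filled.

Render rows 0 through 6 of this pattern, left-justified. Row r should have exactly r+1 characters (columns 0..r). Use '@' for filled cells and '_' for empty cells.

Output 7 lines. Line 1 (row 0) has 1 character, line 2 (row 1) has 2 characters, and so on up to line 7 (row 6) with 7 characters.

Answer: @
@@
@_@
@@@@
@___@
@@__@@
@_@_@_@

Derivation:
r0=0: @
r1=1: @@
r2=10: @_@
r3=11: @@@@
r4=100: @___@
r5=101: @@__@@
r6=110: @_@_@_@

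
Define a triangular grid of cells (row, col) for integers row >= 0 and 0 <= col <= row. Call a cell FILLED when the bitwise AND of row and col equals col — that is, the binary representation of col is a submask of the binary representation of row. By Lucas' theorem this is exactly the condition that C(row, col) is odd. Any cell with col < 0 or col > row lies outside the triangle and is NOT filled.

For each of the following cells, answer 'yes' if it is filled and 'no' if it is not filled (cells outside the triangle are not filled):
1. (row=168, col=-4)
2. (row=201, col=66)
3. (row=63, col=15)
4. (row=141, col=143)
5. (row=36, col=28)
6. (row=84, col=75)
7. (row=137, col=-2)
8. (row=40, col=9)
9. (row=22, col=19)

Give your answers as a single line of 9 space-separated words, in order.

(168,-4): col outside [0, 168] -> not filled
(201,66): row=0b11001001, col=0b1000010, row AND col = 0b1000000 = 64; 64 != 66 -> empty
(63,15): row=0b111111, col=0b1111, row AND col = 0b1111 = 15; 15 == 15 -> filled
(141,143): col outside [0, 141] -> not filled
(36,28): row=0b100100, col=0b11100, row AND col = 0b100 = 4; 4 != 28 -> empty
(84,75): row=0b1010100, col=0b1001011, row AND col = 0b1000000 = 64; 64 != 75 -> empty
(137,-2): col outside [0, 137] -> not filled
(40,9): row=0b101000, col=0b1001, row AND col = 0b1000 = 8; 8 != 9 -> empty
(22,19): row=0b10110, col=0b10011, row AND col = 0b10010 = 18; 18 != 19 -> empty

Answer: no no yes no no no no no no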